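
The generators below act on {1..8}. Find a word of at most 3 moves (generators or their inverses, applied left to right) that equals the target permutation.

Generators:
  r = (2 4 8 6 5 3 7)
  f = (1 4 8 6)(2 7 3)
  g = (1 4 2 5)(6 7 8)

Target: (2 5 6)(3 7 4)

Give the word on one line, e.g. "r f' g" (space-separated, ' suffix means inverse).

g f'

  after g: (1 4 2 5)(6 7 8)
  after f': (2 5 6)(3 7 4)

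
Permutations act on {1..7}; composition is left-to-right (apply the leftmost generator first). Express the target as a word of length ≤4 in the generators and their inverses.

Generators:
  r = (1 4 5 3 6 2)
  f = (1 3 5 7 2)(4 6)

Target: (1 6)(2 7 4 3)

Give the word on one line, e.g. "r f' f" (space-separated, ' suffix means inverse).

f' r'

  after f': (1 2 7 5 3)(4 6)
  after r': (1 6)(2 7 4 3)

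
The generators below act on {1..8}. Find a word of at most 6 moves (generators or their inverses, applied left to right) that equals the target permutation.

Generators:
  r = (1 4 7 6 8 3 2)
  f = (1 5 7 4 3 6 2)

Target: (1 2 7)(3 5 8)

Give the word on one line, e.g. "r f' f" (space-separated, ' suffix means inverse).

  after f': (1 2 6 3 4 7 5)
  after f': (1 6 4 5 2 3 7)
  after f': (1 3 5 6 7 2 4)
  after r: (1 2 7)(3 5 8)

f' f' f' r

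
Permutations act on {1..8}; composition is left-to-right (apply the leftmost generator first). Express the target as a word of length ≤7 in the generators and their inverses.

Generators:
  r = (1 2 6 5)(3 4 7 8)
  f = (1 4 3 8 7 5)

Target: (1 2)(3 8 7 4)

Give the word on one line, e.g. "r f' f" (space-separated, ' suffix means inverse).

  after r: (1 2 6 5)(3 4 7 8)
  after r: (1 6)(2 5)(3 7)(4 8)
  after f': (1 6 5 2 7 4 3 8)
  after r': (1 2 4 8 5)(3 7)
  after f': (1 2)(3 8 7 4)

r r f' r' f'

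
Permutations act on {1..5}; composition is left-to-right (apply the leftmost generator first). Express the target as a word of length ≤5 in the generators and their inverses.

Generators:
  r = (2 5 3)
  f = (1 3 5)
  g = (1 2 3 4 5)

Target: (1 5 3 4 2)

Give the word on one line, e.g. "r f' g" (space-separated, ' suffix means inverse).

f' r' g' g'

  after f': (1 5 3)
  after r': (1 2 3)
  after g': (3 5 4)
  after g': (1 5 3 4 2)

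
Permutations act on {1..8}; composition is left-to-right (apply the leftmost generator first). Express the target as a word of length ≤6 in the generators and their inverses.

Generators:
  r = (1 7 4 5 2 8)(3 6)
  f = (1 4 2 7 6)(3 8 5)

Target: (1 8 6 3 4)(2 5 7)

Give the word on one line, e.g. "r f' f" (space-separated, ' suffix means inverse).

  after r': (1 8 2 5 4 7)(3 6)
  after f': (1 3 7 6 5)(2 8 4)
  after f': (1 5 6 8)(2 3)
  after f': (1 8 6 3 4)(2 5 7)

r' f' f' f'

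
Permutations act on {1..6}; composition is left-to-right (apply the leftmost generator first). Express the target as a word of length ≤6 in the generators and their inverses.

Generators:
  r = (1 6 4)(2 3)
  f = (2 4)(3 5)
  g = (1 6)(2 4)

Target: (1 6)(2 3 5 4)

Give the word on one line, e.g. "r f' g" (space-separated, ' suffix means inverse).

r g' f' r f'

  after r: (1 6 4)(2 3)
  after g': (2 3 4 6)
  after f': (2 5 3)(4 6)
  after r: (1 6)(2 5)
  after f': (1 6)(2 3 5 4)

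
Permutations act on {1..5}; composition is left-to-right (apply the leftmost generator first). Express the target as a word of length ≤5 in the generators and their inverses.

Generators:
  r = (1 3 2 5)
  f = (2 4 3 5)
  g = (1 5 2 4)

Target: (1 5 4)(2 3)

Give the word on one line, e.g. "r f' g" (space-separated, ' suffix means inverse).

  after r: (1 3 2 5)
  after f: (1 5)(3 4)
  after g': (2 5 4 3)
  after f': (2 3 5)
  after g: (1 5 4)(2 3)

r f g' f' g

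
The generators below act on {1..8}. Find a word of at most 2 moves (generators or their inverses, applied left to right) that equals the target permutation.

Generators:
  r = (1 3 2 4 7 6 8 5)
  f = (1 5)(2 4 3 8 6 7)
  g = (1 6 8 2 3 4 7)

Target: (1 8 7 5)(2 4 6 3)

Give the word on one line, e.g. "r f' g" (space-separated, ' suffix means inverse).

  after g: (1 6 8 2 3 4 7)
  after f': (1 8 7 5)(2 4 6 3)

g f'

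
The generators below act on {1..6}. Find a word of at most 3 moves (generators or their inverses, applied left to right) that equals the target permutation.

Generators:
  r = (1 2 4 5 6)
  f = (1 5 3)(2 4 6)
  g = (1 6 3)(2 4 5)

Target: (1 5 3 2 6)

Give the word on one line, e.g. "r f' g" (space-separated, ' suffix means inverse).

r g r

  after r: (1 2 4 5 6)
  after g: (1 4 2 5 3)
  after r: (1 5 3 2 6)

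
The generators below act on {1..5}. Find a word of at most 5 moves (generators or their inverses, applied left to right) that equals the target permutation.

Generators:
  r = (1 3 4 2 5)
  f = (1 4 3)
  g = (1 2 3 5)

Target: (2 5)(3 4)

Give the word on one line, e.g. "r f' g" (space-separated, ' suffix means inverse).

g g f

  after g: (1 2 3 5)
  after g: (1 3)(2 5)
  after f: (2 5)(3 4)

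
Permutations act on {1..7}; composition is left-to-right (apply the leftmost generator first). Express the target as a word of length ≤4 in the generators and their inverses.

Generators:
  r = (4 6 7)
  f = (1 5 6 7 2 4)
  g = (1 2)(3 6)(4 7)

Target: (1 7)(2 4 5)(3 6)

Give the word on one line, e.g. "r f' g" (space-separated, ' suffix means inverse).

  after r: (4 6 7)
  after f': (1 4 5)(2 7)
  after g: (1 7)(2 4 5)(3 6)

r f' g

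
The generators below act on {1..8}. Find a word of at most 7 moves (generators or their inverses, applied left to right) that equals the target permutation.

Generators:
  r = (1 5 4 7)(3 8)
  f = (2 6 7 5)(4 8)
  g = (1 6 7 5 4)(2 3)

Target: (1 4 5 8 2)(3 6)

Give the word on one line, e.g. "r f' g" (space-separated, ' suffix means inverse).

  after r: (1 5 4 7)(3 8)
  after f': (1 7)(2 5 8 3 4 6)
  after g': (1 6 3 5 8 2 7 4)
  after g': (2 6)(3 7 5 8)
  after g': (1 4 5 8 2)(3 6)

r f' g' g' g'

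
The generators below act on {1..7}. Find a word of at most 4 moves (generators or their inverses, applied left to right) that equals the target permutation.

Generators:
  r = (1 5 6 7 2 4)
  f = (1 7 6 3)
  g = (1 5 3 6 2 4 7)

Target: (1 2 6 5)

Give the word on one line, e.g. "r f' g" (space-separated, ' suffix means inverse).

  after g': (1 7 4 2 6 3 5)
  after f: (1 6)(2 3 5 7 4)
  after g: (1 2 6 5)

g' f g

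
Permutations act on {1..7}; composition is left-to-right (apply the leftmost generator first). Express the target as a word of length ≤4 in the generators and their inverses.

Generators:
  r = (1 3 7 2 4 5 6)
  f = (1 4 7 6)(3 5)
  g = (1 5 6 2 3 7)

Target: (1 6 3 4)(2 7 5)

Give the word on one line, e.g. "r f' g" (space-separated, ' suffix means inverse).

r g f

  after r: (1 3 7 2 4 5 6)
  after g: (1 7 3)(2 4 6 5)
  after f: (1 6 3 4)(2 7 5)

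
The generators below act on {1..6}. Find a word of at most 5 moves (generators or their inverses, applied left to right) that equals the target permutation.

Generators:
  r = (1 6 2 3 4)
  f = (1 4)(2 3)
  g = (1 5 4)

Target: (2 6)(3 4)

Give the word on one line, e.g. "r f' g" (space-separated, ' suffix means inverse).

  after r: (1 6 2 3 4)
  after f: (1 6 3)
  after r': (2 6)(3 4)

r f r'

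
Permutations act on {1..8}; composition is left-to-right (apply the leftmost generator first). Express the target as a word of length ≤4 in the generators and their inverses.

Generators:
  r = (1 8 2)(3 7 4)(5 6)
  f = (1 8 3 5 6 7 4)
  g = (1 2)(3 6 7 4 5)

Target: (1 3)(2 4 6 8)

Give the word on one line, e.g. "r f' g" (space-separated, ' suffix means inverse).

g' f' r' f

  after g': (1 2)(3 5 4 7 6)
  after f': (1 2 4 6 8)(5 7)
  after r': (1 8 2 7 6)(3 4 5)
  after f: (1 3)(2 4 6 8)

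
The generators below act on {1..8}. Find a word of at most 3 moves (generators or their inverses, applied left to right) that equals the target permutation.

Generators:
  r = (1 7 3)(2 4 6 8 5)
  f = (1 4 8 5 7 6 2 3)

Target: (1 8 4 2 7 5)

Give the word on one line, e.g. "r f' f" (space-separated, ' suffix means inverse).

f r r

  after f: (1 4 8 5 7 6 2 3)
  after r: (1 6 4 5 3 7 8 2)
  after r: (1 8 4 2 7 5)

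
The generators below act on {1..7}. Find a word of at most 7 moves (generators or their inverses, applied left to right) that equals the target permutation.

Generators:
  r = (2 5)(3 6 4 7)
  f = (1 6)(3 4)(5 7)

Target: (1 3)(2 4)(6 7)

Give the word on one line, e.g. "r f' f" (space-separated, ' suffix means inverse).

  after r: (2 5)(3 6 4 7)
  after f: (1 6 3)(2 7 4 5)
  after r': (1 3)(2 4)(6 7)
  after f: (1 4 2 3 6 5 7)
  after f: (1 3)(2 4)(6 7)

r f r' f f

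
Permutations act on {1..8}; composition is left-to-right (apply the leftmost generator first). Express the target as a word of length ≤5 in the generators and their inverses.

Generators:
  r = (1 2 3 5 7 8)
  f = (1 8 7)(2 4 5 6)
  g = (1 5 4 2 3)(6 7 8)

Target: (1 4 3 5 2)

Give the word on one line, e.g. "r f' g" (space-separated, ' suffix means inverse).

g' g' g'

  after g': (1 3 2 4 5)(6 8 7)
  after g': (1 2 5 3 4)(6 7 8)
  after g': (1 4 3 5 2)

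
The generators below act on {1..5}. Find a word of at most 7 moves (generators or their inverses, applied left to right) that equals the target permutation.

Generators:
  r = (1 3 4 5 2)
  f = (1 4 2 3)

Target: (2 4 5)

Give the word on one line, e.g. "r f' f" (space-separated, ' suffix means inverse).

r r f' r f

  after r: (1 3 4 5 2)
  after r: (1 4 2 3 5)
  after f': (3 5)
  after r: (1 3 2)(4 5)
  after f: (2 4 5)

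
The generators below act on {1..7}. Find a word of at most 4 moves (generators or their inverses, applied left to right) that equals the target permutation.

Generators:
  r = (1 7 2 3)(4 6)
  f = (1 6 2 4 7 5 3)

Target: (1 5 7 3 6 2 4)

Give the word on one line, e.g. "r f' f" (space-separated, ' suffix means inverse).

r' f'

  after r': (1 3 2 7)(4 6)
  after f': (1 5 7 3 6 2 4)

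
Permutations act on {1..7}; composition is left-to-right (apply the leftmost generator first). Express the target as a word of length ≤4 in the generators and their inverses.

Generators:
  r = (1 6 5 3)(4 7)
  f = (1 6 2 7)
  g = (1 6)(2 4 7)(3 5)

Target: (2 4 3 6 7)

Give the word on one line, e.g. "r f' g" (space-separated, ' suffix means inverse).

f g f r'

  after f: (1 6 2 7)
  after g: (3 5)(4 7 6)
  after f: (1 6 4)(2 7)(3 5)
  after r': (2 4 3 6 7)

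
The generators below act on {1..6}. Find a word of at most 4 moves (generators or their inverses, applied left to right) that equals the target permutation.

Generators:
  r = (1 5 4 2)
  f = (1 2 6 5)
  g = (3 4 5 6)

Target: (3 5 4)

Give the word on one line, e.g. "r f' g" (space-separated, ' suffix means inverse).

f' r' g g

  after f': (1 5 6 2)
  after r': (4 5 6)
  after g: (3 4 6 5)
  after g: (3 5 4)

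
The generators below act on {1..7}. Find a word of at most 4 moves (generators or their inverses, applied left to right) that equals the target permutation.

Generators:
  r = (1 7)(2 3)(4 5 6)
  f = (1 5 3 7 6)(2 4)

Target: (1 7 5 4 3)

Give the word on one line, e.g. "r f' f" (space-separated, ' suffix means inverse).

r r f' f'

  after r: (1 7)(2 3)(4 5 6)
  after r: (4 6 5)
  after f': (1 6)(2 4 7 3 5)
  after f': (1 7 5 4 3)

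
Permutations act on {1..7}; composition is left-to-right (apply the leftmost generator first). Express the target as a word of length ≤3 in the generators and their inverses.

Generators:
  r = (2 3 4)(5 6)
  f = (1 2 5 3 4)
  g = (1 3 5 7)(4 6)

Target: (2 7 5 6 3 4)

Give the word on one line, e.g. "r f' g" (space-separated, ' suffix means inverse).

  after f': (1 4 3 5 2)
  after r': (1 3 6 5 4 2)
  after g': (2 7 5 6 3 4)

f' r' g'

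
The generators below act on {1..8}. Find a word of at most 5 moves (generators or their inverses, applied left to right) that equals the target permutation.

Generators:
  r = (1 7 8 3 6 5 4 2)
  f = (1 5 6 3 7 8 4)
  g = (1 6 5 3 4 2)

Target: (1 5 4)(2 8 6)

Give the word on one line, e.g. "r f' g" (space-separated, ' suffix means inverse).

g g f r' g'

  after g: (1 6 5 3 4 2)
  after g: (1 5 4)(2 6 3)
  after f: (1 6 7 8 4 5)(2 3)
  after r': (1 3 4 6)(2 8 5)
  after g': (1 5 4)(2 8 6)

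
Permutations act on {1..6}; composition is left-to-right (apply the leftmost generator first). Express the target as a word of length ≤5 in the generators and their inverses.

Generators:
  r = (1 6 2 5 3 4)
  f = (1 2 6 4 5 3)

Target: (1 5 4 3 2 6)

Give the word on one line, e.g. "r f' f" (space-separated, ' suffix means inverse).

r' r' f' r f'

  after r': (1 4 3 5 2 6)
  after r': (1 3 2)(4 5 6)
  after f': (1 5 2 3)
  after r: (1 3 6 2 4)
  after f': (1 5 4 3 2 6)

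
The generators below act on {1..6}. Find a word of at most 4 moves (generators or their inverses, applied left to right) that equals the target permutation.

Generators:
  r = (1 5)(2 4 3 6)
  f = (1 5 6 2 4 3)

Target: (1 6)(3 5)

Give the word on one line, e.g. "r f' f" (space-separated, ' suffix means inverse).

  after r': (1 5)(2 6 3 4)
  after f: (1 6)
  after r: (1 2 4 3 6 5)
  after f': (1 6)(3 5)

r' f r f'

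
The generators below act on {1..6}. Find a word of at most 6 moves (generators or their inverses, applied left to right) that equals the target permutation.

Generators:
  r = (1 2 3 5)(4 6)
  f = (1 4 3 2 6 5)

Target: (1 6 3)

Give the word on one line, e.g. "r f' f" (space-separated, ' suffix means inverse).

f' r f r

  after f': (1 5 6 2 3 4)
  after r: (2 5 4)(3 6)
  after f: (1 4 6 2)(3 5)
  after r: (1 6 3)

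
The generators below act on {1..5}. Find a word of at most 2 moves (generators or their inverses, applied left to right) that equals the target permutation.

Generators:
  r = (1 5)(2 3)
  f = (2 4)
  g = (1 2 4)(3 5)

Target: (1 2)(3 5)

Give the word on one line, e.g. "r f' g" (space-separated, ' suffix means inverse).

f g

  after f: (2 4)
  after g: (1 2)(3 5)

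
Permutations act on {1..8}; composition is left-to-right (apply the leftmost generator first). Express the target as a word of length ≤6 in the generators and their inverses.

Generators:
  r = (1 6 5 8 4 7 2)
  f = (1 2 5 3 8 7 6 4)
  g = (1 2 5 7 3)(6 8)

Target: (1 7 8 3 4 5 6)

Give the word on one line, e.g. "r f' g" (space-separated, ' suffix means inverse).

  after f': (1 4 6 7 8 3 5 2)
  after g': (1 4 8 7 6 5)(2 3)
  after f': (1 6 2 5 4 3)
  after f': (1 7 8 3 4 5 6)

f' g' f' f'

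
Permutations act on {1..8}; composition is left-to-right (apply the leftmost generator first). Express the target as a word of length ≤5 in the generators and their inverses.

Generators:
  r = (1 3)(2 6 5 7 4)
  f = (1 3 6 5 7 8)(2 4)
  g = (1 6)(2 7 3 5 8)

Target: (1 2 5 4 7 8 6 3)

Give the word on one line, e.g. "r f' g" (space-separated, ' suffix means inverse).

g r' f' r

  after g: (1 6)(2 7 3 5 8)
  after r': (1 2 5 8 4 7)(3 6)
  after f': (1 4 5 7 8 2 6)
  after r: (1 2 5 4 7 8 6 3)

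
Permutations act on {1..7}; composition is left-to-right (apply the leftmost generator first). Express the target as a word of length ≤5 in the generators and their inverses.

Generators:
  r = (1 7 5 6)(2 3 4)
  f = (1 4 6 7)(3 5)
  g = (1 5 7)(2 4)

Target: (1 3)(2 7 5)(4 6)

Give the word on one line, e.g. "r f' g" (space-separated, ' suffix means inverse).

  after g': (1 7 5)(2 4)
  after f: (2 6 7 3 5 4)
  after g: (1 5 2 6)(3 7)
  after f: (1 3)(2 7 5)(4 6)

g' f g f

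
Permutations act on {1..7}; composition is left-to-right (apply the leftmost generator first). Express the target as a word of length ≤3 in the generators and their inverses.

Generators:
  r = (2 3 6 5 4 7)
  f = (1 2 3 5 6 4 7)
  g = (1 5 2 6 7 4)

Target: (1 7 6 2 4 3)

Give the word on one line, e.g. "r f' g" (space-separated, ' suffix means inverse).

r' f'

  after r': (2 7 4 5 6 3)
  after f': (1 7 6 2 4 3)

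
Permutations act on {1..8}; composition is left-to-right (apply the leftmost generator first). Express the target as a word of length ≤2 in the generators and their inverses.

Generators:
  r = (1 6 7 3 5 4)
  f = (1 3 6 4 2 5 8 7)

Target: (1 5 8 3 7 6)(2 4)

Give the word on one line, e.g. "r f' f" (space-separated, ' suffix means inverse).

  after f: (1 3 6 4 2 5 8 7)
  after r: (1 5 8 3 7 6)(2 4)

f r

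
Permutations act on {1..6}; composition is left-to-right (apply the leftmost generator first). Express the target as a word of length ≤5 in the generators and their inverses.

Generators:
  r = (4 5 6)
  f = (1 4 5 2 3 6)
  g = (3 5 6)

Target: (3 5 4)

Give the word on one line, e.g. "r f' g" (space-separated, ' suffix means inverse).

  after r: (4 5 6)
  after f': (1 6)(2 5 3)
  after r: (1 4 5 3 2 6)
  after g: (1 4 6)(2 3)
  after f': (3 5 4)

r f' r g f'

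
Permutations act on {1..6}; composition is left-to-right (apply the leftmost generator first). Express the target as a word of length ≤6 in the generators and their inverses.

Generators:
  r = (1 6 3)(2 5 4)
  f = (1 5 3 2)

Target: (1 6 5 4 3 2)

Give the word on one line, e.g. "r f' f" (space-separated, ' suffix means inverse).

  after r': (1 3 6)(2 4 5)
  after r': (1 6 3)(2 5 4)
  after f: (1 6 2 3 5 4)
  after f: (1 6)(4 5)
  after f: (1 6 5 4 3 2)

r' r' f f f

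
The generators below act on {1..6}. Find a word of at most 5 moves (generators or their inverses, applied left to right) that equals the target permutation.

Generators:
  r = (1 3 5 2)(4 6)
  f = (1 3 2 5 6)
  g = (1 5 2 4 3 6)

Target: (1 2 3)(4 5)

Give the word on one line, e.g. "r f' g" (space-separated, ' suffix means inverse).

  after r: (1 3 5 2)(4 6)
  after g: (1 6 3 2 5 4)
  after f': (1 5 4 6)
  after f': (1 2 3)(4 5)

r g f' f'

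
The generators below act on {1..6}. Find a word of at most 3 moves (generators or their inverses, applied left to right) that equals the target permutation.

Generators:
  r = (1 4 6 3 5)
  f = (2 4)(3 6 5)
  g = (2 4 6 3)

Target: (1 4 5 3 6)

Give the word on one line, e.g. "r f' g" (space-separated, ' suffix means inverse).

f g' r

  after f: (2 4)(3 6 5)
  after g': (3 4)(5 6)
  after r: (1 4 5 3 6)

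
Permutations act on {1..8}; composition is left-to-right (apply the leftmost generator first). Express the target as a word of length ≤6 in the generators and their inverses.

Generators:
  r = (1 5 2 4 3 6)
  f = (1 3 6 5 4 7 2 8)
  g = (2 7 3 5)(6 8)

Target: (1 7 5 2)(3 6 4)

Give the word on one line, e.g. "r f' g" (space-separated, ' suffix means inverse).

g' f' f' f'

  after g': (2 5 3 7)(6 8)
  after f': (1 8 3 4 5)(2 6)
  after f': (1 2 3 5 8)(4 6 7)
  after f': (1 7 5 2)(3 6 4)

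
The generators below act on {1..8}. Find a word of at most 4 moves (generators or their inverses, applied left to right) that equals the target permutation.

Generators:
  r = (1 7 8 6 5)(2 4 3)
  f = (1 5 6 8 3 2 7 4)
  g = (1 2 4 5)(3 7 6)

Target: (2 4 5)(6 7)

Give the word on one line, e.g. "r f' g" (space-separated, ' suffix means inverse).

g' f' r' g

  after g': (1 5 4 2)(3 6 7)
  after f': (2 4 3 5 7 8 6)
  after r': (1 5)(3 6)
  after g: (2 4 5)(6 7)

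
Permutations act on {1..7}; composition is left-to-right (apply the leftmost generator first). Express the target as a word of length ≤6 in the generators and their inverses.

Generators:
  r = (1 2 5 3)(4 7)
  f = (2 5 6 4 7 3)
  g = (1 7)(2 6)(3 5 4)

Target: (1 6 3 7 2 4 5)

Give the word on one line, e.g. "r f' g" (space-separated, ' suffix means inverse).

  after r: (1 2 5 3)(4 7)
  after g: (1 6 2 4)(3 7)
  after r: (1 6 5 3 4 2 7)
  after r: (1 6 3 7 2 4 5)

r g r r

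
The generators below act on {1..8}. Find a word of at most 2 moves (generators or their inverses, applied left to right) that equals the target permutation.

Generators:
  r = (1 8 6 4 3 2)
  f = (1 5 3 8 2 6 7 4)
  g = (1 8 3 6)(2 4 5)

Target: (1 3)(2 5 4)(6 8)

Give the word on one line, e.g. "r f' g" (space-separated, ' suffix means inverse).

g g

  after g: (1 8 3 6)(2 4 5)
  after g: (1 3)(2 5 4)(6 8)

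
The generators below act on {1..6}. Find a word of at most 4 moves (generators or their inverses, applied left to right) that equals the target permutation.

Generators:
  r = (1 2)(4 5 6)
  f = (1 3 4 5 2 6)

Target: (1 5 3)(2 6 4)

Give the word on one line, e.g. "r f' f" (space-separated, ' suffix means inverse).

r' f'

  after r': (1 2)(4 6 5)
  after f': (1 5 3)(2 6 4)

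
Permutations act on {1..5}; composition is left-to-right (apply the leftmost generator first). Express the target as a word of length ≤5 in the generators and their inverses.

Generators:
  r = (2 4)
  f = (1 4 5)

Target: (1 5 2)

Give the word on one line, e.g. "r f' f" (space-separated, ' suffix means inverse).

f r f r' f

  after f: (1 4 5)
  after r: (1 2 4 5)
  after f: (1 2 5 4)
  after r': (1 4)(2 5)
  after f: (1 5 2)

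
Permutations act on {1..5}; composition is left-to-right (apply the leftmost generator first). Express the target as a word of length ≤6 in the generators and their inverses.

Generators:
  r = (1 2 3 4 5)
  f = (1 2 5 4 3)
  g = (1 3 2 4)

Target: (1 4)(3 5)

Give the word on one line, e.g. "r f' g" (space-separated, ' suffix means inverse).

  after f': (1 3 4 5 2)
  after g': (2 4 5 3)
  after f: (1 2 3 5)
  after g: (1 4)(3 5)

f' g' f g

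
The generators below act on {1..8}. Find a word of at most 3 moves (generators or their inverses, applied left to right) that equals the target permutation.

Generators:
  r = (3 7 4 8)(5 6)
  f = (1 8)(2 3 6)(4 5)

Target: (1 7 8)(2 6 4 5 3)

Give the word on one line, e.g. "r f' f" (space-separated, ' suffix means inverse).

f' r r

  after f': (1 8)(2 6 3)(4 5)
  after r: (1 3 2 5 8)(4 6 7)
  after r: (1 7 8)(2 6 4 5 3)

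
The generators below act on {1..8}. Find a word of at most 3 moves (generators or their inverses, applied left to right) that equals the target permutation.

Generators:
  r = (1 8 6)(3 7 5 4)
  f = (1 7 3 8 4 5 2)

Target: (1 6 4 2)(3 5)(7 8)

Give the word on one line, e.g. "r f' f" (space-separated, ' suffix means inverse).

  after r': (1 6 8)(3 4 5 7)
  after f: (1 6 4 2)(3 5)(7 8)

r' f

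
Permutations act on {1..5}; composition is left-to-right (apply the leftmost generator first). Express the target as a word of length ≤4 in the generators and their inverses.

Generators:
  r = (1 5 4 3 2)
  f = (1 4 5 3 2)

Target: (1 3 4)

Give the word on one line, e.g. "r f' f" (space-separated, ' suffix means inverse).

  after f: (1 4 5 3 2)
  after f: (1 5 2 4 3)
  after r: (1 4 2 3 5)
  after r: (1 3 4)

f f r r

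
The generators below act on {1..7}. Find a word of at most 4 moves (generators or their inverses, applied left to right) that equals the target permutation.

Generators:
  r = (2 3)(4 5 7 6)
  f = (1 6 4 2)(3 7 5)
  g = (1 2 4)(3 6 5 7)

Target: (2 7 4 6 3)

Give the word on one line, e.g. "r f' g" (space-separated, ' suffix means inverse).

  after g: (1 2 4)(3 6 5 7)
  after f': (1 4 2 6 7 5 3)
  after g': (1 2 3 4)(5 7 6)
  after f: (2 7 4 6 3)

g f' g' f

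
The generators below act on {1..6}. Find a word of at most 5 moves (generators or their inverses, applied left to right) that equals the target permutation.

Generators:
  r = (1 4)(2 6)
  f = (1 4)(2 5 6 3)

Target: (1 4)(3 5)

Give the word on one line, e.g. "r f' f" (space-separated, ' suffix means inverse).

f' f' r'

  after f': (1 4)(2 3 6 5)
  after f': (2 6)(3 5)
  after r': (1 4)(3 5)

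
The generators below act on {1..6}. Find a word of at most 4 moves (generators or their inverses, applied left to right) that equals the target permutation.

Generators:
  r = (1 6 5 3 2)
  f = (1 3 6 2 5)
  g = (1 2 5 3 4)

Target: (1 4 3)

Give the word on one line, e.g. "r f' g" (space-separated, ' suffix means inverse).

f' g' r' g

  after f': (1 5 2 6 3)
  after g': (1 2 6 5)(3 4)
  after r': (1 3 4 5 2)
  after g: (1 4 3)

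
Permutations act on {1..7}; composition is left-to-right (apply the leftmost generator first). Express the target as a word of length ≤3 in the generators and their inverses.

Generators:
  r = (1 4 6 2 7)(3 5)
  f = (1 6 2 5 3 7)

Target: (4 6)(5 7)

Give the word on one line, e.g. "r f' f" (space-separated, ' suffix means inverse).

  after r': (1 7 2 6 4)(3 5)
  after f: (4 6)(5 7)

r' f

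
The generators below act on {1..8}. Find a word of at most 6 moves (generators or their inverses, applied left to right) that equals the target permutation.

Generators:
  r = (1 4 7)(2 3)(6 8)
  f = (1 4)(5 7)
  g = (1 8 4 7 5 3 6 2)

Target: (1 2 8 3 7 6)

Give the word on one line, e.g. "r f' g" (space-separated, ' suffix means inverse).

r' f' g r'

  after r': (1 7 4)(2 3)(6 8)
  after f': (1 5 7)(2 3)(6 8)
  after g: (1 3)(2 6 4 7 8)
  after r': (1 2 8 3 7 6)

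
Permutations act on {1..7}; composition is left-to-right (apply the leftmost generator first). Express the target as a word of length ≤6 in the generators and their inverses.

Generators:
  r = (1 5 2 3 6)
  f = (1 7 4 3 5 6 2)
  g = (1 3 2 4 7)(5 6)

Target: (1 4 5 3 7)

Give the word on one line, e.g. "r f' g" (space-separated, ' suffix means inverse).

  after f': (1 2 6 5 3 4 7)
  after g: (1 4)(2 5)(3 7)
  after g: (1 7 2 6 5 4 3)
  after f: (1 4 5 3 7)

f' g g f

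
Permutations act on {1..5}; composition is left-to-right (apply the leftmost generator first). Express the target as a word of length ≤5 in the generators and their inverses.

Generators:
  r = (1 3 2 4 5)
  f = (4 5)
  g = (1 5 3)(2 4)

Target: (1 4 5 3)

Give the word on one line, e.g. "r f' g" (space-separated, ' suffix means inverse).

g f r' g'

  after g: (1 5 3)(2 4)
  after f: (1 4 2 5 3)
  after r': (1 2 4 3 5)
  after g': (1 4 5 3)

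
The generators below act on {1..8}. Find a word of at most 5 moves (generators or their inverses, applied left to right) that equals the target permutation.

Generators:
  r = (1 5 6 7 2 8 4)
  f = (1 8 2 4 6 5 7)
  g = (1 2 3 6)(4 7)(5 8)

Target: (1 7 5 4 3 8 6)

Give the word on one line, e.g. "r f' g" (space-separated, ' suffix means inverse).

r g g f

  after r: (1 5 6 7 2 8 4)
  after g: (1 8 7 3 6 4 2 5)
  after g: (1 5 2 8 4 3)(6 7)
  after f: (1 7 5 4 3 8 6)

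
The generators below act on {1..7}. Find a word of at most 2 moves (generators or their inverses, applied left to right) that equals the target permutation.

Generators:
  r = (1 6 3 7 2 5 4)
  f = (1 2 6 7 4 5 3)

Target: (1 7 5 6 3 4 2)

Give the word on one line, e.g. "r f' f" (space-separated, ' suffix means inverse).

f r'

  after f: (1 2 6 7 4 5 3)
  after r': (1 7 5 6 3 4 2)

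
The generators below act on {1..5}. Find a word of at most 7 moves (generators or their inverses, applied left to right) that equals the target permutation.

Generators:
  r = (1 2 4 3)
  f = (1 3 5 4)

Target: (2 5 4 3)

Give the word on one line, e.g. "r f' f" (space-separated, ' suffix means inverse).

  after r: (1 2 4 3)
  after f: (1 2)(4 5)
  after r': (2 3 4 5)
  after f: (1 3)(2 5)
  after r: (2 5 4 3)

r f r' f r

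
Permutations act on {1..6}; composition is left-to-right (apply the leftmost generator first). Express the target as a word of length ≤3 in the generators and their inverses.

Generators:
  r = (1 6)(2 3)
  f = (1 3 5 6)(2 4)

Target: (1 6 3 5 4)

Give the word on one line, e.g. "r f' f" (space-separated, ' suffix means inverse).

  after f': (1 6 5 3)(2 4)
  after r': (2 4 3 6 5)
  after f': (1 6 3 5 4)

f' r' f'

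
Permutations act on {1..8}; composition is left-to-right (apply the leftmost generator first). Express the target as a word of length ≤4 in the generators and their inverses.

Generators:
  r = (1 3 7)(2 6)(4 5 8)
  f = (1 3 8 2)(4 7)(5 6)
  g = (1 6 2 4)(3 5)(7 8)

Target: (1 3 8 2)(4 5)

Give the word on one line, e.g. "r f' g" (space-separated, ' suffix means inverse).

g' f g f'

  after g': (1 4 2 6)(3 5)(7 8)
  after f: (1 7 2 5 8 4)(3 6)
  after g: (1 8)(2 3)(4 6 5 7)
  after f': (1 3 8 2)(4 5)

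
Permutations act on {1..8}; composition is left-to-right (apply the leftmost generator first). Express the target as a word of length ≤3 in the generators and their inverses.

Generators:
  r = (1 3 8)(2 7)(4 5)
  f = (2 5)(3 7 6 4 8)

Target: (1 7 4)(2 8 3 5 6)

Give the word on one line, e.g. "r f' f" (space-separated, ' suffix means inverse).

  after f: (2 5)(3 7 6 4 8)
  after r: (1 3 2 4)(5 7 6)
  after f: (1 7 4)(2 8 3 5 6)

f r f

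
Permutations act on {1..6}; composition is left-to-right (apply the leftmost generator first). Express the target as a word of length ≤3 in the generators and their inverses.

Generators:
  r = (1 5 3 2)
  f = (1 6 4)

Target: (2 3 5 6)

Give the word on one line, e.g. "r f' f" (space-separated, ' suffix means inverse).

  after f': (1 4 6)
  after r': (1 4 6 2 3 5)
  after f: (2 3 5 6)

f' r' f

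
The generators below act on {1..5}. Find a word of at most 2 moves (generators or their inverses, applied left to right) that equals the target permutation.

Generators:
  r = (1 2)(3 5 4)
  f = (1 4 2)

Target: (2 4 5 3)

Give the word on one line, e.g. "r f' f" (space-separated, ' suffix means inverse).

r' f

  after r': (1 2)(3 4 5)
  after f: (2 4 5 3)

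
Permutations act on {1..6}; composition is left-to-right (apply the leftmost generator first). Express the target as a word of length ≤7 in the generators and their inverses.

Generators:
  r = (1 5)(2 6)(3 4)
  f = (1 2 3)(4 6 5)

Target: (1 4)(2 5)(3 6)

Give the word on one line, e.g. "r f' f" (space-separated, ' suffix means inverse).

f r r f r'

  after f: (1 2 3)(4 6 5)
  after r: (1 6)(2 4)(3 5)
  after r: (1 2 3)(4 6 5)
  after f: (1 3 2)(4 5 6)
  after r': (1 4)(2 5)(3 6)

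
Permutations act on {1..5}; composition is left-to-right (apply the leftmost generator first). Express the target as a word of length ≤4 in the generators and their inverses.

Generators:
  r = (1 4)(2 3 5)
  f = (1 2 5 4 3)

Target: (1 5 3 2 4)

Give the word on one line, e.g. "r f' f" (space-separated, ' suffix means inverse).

f f

  after f: (1 2 5 4 3)
  after f: (1 5 3 2 4)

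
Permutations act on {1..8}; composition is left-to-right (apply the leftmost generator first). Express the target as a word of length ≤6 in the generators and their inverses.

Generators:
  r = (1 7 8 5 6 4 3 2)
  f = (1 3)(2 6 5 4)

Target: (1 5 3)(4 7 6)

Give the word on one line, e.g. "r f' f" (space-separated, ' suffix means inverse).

  after f: (1 3)(2 6 5 4)
  after r': (1 4 3 2 5 6 8 7)
  after f': (1 5 2 6 8 7 3 4)
  after r: (1 6 5)(2 4 7)
  after f: (1 5 3)(4 7 6)

f r' f' r f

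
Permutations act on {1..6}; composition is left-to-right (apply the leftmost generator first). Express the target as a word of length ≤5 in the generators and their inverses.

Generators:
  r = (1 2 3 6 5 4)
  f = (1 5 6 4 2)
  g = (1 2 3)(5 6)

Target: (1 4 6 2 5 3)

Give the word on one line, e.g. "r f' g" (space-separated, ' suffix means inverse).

f' f' g

  after f': (1 2 4 6 5)
  after f': (1 4 5 2 6)
  after g: (1 4 6 2 5 3)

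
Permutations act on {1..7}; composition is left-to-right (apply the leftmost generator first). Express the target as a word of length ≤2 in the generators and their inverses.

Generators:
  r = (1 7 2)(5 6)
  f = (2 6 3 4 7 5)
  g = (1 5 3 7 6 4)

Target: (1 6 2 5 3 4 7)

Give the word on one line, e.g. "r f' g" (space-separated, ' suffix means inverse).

  after r': (1 2 7)(5 6)
  after f: (1 6 2 5 3 4 7)

r' f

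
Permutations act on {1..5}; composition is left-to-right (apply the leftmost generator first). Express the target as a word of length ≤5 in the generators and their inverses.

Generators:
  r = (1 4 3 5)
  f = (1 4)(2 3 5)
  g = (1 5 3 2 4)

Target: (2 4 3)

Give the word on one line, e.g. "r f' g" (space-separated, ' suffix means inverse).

  after g': (1 4 2 3 5)
  after f: (2 5 4 3)
  after f: (1 4 5)
  after g: (2 4 3)

g' f f g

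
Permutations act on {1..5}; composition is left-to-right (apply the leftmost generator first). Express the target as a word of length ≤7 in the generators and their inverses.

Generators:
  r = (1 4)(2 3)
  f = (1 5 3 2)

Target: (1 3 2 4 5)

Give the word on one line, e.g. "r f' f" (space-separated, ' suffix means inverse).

f r f' f' f'

  after f: (1 5 3 2)
  after r: (1 5 2 4)
  after f': (2 4)(3 5)
  after f': (1 2 4 3)
  after f': (1 3 2 4 5)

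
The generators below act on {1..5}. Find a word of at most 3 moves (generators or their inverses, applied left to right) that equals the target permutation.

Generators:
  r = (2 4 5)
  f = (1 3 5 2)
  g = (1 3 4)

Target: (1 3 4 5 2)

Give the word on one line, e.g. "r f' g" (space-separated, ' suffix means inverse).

  after r: (2 4 5)
  after g: (1 3 4 5 2)

r g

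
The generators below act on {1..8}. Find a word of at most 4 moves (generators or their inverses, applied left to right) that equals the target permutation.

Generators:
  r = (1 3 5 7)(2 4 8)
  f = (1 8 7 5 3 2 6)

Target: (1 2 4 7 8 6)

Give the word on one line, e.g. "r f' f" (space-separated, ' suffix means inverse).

  after r: (1 3 5 7)(2 4 8)
  after f: (1 2 4 7 8 6)

r f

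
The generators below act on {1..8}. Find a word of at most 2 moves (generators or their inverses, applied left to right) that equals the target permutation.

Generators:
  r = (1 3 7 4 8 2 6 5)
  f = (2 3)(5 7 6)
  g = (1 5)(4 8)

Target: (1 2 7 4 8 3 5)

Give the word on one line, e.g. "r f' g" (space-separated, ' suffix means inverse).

r f'

  after r: (1 3 7 4 8 2 6 5)
  after f': (1 2 7 4 8 3 5)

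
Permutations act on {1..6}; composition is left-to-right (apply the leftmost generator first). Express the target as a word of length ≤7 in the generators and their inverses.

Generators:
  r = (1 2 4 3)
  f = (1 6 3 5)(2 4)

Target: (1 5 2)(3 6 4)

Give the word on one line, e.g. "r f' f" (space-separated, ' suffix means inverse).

f f f r r

  after f: (1 6 3 5)(2 4)
  after f: (1 3)(5 6)
  after f: (1 5 3 6)(2 4)
  after r: (1 5)(2 3 6)
  after r: (1 5 2)(3 6 4)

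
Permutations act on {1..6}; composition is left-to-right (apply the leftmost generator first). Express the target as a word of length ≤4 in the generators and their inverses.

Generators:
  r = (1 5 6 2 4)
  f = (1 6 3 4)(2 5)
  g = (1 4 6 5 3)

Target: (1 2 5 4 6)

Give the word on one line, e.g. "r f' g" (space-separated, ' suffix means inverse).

r' r'

  after r': (1 4 2 6 5)
  after r': (1 2 5 4 6)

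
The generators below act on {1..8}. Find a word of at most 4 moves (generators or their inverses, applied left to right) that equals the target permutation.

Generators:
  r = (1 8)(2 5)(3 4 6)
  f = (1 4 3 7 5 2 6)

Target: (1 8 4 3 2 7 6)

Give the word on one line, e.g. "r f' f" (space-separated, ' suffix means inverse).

  after r': (1 8)(2 5)(3 6 4)
  after f': (1 8 6)(2 7 3)
  after r: (2 7 4 6 8 3 5)
  after r: (1 8 4 3 2 7 6)

r' f' r r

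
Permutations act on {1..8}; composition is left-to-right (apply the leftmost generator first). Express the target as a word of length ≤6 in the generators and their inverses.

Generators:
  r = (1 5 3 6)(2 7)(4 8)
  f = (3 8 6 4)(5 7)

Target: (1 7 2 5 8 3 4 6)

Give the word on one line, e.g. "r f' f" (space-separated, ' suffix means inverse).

r f' f' f'

  after r: (1 5 3 6)(2 7)(4 8)
  after f': (1 7 2 5 4 3 8 6)
  after f': (1 5 6)(2 7)
  after f': (1 7 2 5 8 3 4 6)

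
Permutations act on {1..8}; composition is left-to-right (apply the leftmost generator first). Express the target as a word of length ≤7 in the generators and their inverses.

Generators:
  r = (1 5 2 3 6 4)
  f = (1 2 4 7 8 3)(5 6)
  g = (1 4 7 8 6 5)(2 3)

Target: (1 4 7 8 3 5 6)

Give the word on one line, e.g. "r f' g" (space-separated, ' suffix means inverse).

r g' f r f

  after r: (1 5 2 3 6 4)
  after g': (1 6)(3 8 7 4 5)
  after f: (1 5)(2 4 6)
  after r: (1 2)(3 6)
  after f: (1 4 7 8 3 5 6)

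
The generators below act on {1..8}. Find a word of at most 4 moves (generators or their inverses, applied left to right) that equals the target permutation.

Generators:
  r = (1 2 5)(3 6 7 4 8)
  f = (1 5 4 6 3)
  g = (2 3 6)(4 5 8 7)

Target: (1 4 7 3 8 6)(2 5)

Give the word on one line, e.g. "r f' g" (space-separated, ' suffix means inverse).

  after r': (1 5 2)(3 8 4 7 6)
  after f: (1 4 7 3 8 6)(2 5)

r' f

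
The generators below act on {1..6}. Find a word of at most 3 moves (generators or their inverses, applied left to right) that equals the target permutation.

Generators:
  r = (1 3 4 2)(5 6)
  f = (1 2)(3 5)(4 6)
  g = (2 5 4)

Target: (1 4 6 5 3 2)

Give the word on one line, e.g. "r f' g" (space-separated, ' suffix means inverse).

  after f': (1 2)(3 5)(4 6)
  after g: (1 5 3 4 6 2)
  after g: (1 4 6 5 3 2)

f' g g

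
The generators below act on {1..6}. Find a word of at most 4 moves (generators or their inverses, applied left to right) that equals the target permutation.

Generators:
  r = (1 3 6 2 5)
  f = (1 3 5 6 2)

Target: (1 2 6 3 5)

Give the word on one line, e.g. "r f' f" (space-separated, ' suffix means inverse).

  after r': (1 5 2 6 3)
  after f': (1 3 2 5 6)
  after r': (3 6 5)
  after f': (1 2 6 3 5)

r' f' r' f'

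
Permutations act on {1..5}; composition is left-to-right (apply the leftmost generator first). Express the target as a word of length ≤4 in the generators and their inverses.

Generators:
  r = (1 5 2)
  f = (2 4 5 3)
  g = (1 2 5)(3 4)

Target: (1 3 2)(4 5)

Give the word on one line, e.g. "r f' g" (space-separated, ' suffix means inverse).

r f

  after r: (1 5 2)
  after f: (1 3 2)(4 5)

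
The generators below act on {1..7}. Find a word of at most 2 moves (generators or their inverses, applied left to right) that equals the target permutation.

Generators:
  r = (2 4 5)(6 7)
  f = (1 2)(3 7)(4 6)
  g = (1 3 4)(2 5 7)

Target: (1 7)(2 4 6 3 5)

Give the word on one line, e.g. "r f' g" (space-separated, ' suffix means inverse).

  after f: (1 2)(3 7)(4 6)
  after g': (1 7)(2 4 6 3 5)

f g'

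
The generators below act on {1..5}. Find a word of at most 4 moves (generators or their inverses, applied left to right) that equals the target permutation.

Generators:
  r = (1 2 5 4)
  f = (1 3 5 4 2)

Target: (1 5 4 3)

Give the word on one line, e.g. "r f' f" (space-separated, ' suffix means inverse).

  after f': (1 2 4 5 3)
  after r': (2 5 3 4)
  after f: (1 3 2 4)
  after f: (1 5 4 3)

f' r' f f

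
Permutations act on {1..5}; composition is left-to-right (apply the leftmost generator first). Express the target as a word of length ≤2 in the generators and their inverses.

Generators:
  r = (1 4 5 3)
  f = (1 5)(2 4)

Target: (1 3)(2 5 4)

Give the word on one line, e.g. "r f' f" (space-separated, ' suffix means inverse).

f' r

  after f': (1 5)(2 4)
  after r: (1 3)(2 5 4)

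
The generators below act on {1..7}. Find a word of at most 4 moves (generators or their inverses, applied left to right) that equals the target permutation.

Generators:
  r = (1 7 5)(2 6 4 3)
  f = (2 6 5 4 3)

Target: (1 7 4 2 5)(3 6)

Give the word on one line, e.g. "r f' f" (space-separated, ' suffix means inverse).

  after r: (1 7 5)(2 6 4 3)
  after f: (1 7 4 2 5)(3 6)

r f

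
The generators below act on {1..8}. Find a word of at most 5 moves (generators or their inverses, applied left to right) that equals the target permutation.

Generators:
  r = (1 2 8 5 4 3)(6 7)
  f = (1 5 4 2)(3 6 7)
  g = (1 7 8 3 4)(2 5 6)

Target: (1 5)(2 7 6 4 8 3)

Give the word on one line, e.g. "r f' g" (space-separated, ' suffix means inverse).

  after g: (1 7 8 3 4)(2 5 6)
  after r': (1 6)(2 8 4 3 5 7)
  after g': (1 5)(2 7 6 4 8 3)

g r' g'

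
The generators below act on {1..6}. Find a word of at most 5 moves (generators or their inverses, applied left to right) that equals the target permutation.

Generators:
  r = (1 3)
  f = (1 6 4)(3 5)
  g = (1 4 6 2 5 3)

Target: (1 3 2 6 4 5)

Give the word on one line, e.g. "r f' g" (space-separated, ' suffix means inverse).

  after g': (1 3 5 2 6 4)
  after g': (1 5 6)(2 4 3)
  after f': (1 3 2 6 4 5)

g' g' f'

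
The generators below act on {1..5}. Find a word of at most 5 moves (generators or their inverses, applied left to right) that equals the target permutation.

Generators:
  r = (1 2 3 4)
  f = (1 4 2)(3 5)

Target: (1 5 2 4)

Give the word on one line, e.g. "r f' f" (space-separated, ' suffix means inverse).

f r' f' f' f'

  after f: (1 4 2)(3 5)
  after r': (1 3 5 2 4)
  after f': (1 5 4 2)
  after f': (1 3 5)
  after f': (1 5 2 4)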